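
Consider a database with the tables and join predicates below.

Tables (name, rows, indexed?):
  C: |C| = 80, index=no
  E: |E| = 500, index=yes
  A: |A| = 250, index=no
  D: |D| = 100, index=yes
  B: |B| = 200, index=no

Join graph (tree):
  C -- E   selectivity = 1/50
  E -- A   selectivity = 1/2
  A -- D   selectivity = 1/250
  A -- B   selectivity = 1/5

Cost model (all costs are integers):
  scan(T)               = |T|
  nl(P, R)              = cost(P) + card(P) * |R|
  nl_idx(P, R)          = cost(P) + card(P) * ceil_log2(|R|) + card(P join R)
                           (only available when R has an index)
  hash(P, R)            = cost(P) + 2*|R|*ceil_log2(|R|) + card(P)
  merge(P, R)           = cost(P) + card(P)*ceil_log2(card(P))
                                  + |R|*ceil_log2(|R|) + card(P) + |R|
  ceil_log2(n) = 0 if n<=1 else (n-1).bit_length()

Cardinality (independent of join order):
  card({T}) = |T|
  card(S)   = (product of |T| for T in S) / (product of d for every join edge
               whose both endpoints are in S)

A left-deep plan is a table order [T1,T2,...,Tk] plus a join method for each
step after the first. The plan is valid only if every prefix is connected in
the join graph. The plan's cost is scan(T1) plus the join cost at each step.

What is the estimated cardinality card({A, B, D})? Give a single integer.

Tables in S: A(250), B(200), D(100)
Edges inside S: A-D(d=250), A-B(d=5)
numerator = 250 * 200 * 100 = 5000000
denominator = 250 * 5 = 1250
card(S) = 5000000 / 1250 = 4000

4000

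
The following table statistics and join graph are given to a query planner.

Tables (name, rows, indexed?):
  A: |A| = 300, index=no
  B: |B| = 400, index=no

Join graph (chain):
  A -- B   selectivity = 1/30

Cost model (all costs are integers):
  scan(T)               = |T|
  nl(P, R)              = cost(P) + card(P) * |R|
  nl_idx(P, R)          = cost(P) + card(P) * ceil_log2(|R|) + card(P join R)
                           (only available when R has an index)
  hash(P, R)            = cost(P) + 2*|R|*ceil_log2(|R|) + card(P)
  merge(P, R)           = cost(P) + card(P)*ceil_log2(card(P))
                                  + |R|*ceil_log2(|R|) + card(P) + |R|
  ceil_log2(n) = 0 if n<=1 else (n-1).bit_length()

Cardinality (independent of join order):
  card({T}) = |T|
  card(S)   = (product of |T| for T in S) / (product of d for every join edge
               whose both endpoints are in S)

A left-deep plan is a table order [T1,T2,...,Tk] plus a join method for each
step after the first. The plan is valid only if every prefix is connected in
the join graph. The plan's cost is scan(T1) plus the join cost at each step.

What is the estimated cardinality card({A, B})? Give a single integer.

4000

Tables in S: A(300), B(400)
Edges inside S: A-B(d=30)
numerator = 300 * 400 = 120000
denominator = 30 = 30
card(S) = 120000 / 30 = 4000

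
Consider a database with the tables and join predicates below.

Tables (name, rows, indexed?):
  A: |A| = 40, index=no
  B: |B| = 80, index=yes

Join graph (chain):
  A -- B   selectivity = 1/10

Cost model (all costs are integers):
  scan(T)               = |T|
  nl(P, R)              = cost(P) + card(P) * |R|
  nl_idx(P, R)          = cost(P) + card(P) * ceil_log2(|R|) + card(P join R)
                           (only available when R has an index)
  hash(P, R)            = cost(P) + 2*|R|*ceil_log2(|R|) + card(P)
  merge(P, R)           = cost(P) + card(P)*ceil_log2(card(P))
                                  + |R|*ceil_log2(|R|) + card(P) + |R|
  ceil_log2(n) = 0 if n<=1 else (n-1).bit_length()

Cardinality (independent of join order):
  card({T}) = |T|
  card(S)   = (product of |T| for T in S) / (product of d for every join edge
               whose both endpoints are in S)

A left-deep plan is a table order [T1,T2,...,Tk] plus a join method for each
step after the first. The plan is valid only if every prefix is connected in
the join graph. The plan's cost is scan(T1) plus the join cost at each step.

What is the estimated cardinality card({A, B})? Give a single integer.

Tables in S: A(40), B(80)
Edges inside S: A-B(d=10)
numerator = 40 * 80 = 3200
denominator = 10 = 10
card(S) = 3200 / 10 = 320

320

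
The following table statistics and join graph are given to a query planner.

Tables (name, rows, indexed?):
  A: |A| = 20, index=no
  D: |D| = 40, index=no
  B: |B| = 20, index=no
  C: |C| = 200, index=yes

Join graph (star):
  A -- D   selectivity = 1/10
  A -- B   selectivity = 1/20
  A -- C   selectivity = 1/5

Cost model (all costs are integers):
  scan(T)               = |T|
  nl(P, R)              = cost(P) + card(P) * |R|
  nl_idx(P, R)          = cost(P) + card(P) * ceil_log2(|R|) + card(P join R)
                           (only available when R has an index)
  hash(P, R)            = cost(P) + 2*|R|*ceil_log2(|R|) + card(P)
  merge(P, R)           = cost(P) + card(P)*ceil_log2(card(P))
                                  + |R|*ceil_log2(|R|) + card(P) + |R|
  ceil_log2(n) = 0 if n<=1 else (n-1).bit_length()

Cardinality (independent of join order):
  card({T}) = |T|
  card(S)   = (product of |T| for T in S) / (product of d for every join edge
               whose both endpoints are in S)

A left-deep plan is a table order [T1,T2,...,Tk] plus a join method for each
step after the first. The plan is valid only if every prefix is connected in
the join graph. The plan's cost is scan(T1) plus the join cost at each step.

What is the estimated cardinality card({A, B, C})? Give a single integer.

Tables in S: A(20), B(20), C(200)
Edges inside S: A-B(d=20), A-C(d=5)
numerator = 20 * 20 * 200 = 80000
denominator = 20 * 5 = 100
card(S) = 80000 / 100 = 800

800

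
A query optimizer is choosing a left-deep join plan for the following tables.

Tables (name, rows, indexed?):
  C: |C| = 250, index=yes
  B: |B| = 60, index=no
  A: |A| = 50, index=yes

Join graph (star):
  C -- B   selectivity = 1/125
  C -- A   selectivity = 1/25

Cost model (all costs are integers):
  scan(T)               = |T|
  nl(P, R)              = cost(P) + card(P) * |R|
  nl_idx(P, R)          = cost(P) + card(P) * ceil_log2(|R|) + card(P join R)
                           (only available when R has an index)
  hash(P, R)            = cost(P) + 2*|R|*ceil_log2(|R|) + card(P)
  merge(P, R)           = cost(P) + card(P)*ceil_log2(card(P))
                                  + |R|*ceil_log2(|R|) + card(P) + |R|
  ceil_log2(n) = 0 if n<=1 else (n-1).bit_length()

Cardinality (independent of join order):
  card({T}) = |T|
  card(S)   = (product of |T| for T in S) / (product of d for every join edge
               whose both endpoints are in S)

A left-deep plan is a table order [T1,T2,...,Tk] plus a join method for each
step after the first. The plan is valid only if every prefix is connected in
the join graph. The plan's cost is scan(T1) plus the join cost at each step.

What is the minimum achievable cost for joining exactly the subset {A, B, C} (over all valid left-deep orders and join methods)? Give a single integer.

1380

Selinger DP over subsets of {A,B,C}:
  {C}: scan cost=250, card=250
  {B}: scan cost=60, card=60
  {A}: scan cost=50, card=50
  {BC}: card=120; try (C,nl_idx)→660, (B,hash)→1220, (C,merge)→2730, (B,merge)→2920, (C,hash)→4120, (C,nl)→15060 …(+1); best=660 via (C,nl_idx)
  {AC}: card=500; try (C,nl_idx)→950, (A,hash)→1100, (A,nl_idx)→2250, (C,merge)→2650, (A,merge)→2850, (C,hash)→4100 …(+2); best=950 via (C,nl_idx)
  {ABC}: card=240; try (A,hash)→1380, (A,nl_idx)→1620, (A,merge)→1970, (B,hash)→2170, (B,merge)→6370, (A,nl)→6660 …(+1); best=1380 via (A,hash)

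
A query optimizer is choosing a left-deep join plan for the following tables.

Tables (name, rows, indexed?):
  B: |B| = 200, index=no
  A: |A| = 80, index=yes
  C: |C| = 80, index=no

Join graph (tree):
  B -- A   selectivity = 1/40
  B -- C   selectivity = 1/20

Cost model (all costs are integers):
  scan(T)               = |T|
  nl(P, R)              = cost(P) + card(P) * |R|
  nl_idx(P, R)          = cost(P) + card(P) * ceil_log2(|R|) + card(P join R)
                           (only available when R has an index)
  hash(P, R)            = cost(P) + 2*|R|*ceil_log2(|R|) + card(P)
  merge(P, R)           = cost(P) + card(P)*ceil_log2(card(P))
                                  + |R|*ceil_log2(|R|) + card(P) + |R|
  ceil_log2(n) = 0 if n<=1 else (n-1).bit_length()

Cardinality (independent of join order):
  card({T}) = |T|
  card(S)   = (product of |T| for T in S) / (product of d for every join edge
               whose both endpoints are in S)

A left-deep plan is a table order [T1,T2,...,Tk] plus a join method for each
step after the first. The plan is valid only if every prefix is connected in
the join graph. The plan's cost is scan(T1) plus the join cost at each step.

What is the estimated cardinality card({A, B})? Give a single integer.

400

Tables in S: A(80), B(200)
Edges inside S: B-A(d=40)
numerator = 80 * 200 = 16000
denominator = 40 = 40
card(S) = 16000 / 40 = 400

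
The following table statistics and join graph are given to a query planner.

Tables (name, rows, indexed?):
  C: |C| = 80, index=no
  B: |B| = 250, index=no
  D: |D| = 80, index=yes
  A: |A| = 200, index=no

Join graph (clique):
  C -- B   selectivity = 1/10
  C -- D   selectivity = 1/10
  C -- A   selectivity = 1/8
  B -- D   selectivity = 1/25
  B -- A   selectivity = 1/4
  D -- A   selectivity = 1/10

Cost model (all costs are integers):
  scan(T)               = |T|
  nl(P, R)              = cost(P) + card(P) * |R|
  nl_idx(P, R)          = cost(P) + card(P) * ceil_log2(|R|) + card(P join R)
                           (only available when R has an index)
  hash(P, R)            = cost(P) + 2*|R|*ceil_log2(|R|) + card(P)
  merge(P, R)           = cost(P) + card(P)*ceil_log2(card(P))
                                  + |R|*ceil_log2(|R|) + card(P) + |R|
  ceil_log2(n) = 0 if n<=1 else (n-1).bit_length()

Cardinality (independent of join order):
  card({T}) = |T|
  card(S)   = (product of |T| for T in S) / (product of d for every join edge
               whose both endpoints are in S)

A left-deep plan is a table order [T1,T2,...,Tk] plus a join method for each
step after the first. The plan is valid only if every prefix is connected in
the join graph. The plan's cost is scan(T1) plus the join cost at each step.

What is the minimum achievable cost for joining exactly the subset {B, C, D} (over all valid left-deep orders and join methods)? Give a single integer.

3540

Selinger DP over subsets of {B,C,D}:
  {C}: scan cost=80, card=80
  {B}: scan cost=250, card=250
  {D}: scan cost=80, card=80
  {BC}: card=2000; try (C,hash)→1620, (B,merge)→2970, (C,merge)→3140, (B,hash)→4160, (B,nl)→20080, (C,nl)→20250; best=1620 via (C,hash)
  {CD}: card=640; try (D,hash)→1280, (D,nl_idx)→1280, (C,hash)→1280, (D,merge)→1360, (C,merge)→1360, (D,nl)→6480 …(+1); best=1280 via (D,hash)
  {BD}: card=800; try (D,hash)→1620, (D,nl_idx)→2800, (B,merge)→2970, (D,merge)→3140, (B,hash)→4160, (B,nl)→20080 …(+1); best=1620 via (D,hash)
  {BCD}: card=640; try (C,hash)→3540, (D,hash)→4740, (B,hash)→5920, (B,merge)→10570, (C,merge)→11060, (D,nl_idx)→16260 …(+4); best=3540 via (C,hash)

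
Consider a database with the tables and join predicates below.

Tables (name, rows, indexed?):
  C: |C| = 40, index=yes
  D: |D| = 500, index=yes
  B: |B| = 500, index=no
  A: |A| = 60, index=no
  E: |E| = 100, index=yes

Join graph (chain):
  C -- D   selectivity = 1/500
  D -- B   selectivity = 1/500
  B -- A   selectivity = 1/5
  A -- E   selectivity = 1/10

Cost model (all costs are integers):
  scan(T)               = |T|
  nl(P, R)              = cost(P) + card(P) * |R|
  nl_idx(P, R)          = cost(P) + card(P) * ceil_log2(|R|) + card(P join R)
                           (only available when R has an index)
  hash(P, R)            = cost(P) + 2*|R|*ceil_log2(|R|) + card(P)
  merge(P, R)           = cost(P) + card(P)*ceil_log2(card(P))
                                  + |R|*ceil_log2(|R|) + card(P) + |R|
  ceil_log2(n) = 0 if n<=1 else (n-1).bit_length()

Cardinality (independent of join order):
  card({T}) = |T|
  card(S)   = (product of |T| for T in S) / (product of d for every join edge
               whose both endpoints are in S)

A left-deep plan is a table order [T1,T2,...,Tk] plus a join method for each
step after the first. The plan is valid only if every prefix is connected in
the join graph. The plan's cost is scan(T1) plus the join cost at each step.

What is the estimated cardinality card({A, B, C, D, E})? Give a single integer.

4800

Tables in S: A(60), B(500), C(40), D(500), E(100)
Edges inside S: C-D(d=500), D-B(d=500), B-A(d=5), A-E(d=10)
numerator = 60 * 500 * 40 * 500 * 100 = 60000000000
denominator = 500 * 500 * 5 * 10 = 12500000
card(S) = 60000000000 / 12500000 = 4800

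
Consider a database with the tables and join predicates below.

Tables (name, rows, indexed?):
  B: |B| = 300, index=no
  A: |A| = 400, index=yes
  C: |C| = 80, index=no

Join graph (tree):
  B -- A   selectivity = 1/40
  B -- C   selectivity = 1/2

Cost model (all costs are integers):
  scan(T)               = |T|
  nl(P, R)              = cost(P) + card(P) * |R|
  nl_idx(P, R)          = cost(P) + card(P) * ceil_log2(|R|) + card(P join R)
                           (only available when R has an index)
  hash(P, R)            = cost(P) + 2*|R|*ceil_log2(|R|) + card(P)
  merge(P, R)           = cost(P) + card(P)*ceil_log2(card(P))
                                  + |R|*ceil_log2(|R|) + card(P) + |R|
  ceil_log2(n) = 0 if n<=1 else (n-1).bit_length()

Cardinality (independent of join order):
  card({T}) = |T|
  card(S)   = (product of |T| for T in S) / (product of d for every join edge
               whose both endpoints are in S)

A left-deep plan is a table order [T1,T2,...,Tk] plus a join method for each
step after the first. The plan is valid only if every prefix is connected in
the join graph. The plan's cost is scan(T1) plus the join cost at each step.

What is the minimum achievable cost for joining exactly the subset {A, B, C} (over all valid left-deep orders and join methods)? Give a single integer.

10120

Selinger DP over subsets of {A,B,C}:
  {B}: scan cost=300, card=300
  {A}: scan cost=400, card=400
  {C}: scan cost=80, card=80
  {AB}: card=3000; try (A,nl_idx)→6000, (B,hash)→6200, (A,merge)→7300, (B,merge)→7400, (A,hash)→7800, (A,nl)→120300 …(+1); best=6000 via (A,nl_idx)
  {BC}: card=12000; try (C,hash)→1720, (B,merge)→3720, (C,merge)→3940, (B,hash)→5560, (B,nl)→24080, (C,nl)→24300; best=1720 via (C,hash)
  {ABC}: card=120000; try (C,hash)→10120, (A,hash)→20920, (C,merge)→45640, (A,merge)→185720, (A,nl_idx)→229720, (C,nl)→246000 …(+1); best=10120 via (C,hash)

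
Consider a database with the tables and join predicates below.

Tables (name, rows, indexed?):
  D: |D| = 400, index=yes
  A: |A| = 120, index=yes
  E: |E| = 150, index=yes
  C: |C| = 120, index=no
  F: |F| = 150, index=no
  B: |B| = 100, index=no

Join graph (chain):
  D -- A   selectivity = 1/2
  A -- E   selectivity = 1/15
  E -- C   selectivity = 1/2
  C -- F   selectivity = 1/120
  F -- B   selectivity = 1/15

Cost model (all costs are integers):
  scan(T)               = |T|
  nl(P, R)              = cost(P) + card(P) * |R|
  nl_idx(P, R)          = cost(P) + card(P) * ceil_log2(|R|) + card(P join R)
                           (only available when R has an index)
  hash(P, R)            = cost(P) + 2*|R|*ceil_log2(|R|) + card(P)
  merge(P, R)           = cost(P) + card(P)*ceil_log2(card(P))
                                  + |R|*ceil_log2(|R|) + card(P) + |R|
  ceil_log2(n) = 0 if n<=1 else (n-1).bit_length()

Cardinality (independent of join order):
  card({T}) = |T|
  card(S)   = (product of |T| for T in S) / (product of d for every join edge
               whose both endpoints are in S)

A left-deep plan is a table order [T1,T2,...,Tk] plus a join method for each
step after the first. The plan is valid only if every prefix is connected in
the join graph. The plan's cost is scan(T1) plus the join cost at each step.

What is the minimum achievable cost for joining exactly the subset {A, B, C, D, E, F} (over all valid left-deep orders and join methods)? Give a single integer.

Selinger DP over subsets of {A,B,C,D,E,F}:
  {D}: scan cost=400, card=400
  {A}: scan cost=120, card=120
  {E}: scan cost=150, card=150
  {C}: scan cost=120, card=120
  {F}: scan cost=150, card=150
  {B}: scan cost=100, card=100
  {AD}: card=24000; try (A,hash)→2480, (D,merge)→5080, (A,merge)→5360, (D,hash)→7440, (D,nl_idx)→25200, (A,nl_idx)→27200 …(+2); best=2480 via (A,hash)
  {AE}: card=1200; try (A,hash)→1980, (E,nl_idx)→2280, (A,nl_idx)→2400, (E,merge)→2430, (A,merge)→2460, (E,hash)→2640 …(+2); best=1980 via (A,hash)
  {CE}: card=9000; try (C,hash)→1980, (E,merge)→2430, (C,merge)→2460, (E,hash)→2640, (E,nl_idx)→10080, (E,nl)→18120 …(+1); best=1980 via (C,hash)
  {CF}: card=150; try (C,hash)→1980, (F,merge)→2430, (C,merge)→2460, (F,hash)→2640, (F,nl)→18120, (C,nl)→18150; best=1980 via (C,hash)
  {BF}: card=1000; try (B,hash)→1700, (F,merge)→2250, (B,merge)→2300, (F,hash)→2600, (F,nl)→15100, (B,nl)→15150; best=1700 via (B,hash)
  {ADE}: card=240000; try (D,hash)→10380, (D,merge)→20380, (E,hash)→28880, (D,nl_idx)→252780, (E,merge)→387830, (E,nl_idx)→434480 …(+2); best=10380 via (D,hash)
  {ACE}: card=72000; try (C,hash)→4860, (A,hash)→12660, (C,merge)→17340, (A,nl_idx)→136980, (A,merge)→137940, (C,nl)→145980 …(+1); best=4860 via (C,hash)
  {CEF}: card=11250; try (E,hash)→4530, (E,merge)→4680, (F,hash)→13380, (E,nl_idx)→14430, (E,nl)→24480, (F,merge)→138330 …(+1); best=4530 via (E,hash)
  {BCF}: card=1000; try (B,hash)→3530, (B,merge)→4130, (C,hash)→4380, (C,merge)→13660, (B,nl)→16980, (C,nl)→121700; best=3530 via (B,hash)
  {ACDE}: card=14400000; try (D,hash)→84060, (C,hash)→252060, (D,merge)→1304860, (C,merge)→4571340, (D,nl_idx)→15052860, (D,nl)→28804860 …(+1); best=84060 via (D,hash)
  {ACEF}: card=90000; try (A,hash)→17460, (F,hash)→79260, (A,nl_idx)→173280, (A,merge)→174240, (F,merge)→1302210, (A,nl)→1354530 …(+1); best=17460 via (A,hash)
  {BCEF}: card=75000; try (E,hash)→6930, (E,merge)→15880, (B,hash)→17180, (E,nl_idx)→86530, (E,nl)→153530, (B,merge)→174080 …(+1); best=6930 via (E,hash)
  {ACDEF}: card=18000000; try (D,hash)→114660, (D,merge)→1641460, (F,hash)→14486460, (D,nl_idx)→18827460, (D,nl)→36017460, (F,merge)→360085410 …(+1); best=114660 via (D,hash)
  {ABCEF}: card=600000; try (A,hash)→83610, (B,hash)→108860, (A,nl_idx)→1131930, (A,merge)→1357890, (B,merge)→1638260, (A,nl)→9006930 …(+1); best=83610 via (A,hash)
  {ABCDEF}: card=120000000; try (D,hash)→690810, (D,merge)→12687610, (B,hash)→18116060, (D,nl_idx)→125483610, (D,nl)→240083610, (B,merge)→468115460 …(+1); best=690810 via (D,hash)

690810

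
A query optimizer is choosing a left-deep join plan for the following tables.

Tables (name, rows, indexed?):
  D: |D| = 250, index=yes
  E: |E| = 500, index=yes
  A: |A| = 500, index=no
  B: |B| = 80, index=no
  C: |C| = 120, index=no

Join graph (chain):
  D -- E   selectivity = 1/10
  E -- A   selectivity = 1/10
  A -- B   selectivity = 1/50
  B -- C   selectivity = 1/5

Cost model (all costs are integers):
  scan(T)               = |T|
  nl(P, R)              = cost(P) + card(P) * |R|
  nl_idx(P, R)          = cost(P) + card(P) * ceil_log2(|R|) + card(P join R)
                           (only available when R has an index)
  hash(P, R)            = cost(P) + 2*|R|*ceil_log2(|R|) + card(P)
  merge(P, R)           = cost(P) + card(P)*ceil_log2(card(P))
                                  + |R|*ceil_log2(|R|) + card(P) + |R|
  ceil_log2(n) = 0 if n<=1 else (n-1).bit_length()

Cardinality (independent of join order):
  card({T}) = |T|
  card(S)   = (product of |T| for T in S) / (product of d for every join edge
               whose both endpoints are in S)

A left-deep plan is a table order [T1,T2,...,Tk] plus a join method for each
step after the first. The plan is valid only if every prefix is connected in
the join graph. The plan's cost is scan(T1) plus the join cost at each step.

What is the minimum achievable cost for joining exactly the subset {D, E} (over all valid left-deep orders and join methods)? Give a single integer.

5000

Selinger DP over subsets of {D,E}:
  {D}: scan cost=250, card=250
  {E}: scan cost=500, card=500
  {DE}: card=12500; try (D,hash)→5000, (E,merge)→7500, (D,merge)→7750, (E,hash)→9500, (E,nl_idx)→15000, (D,nl_idx)→17000 …(+2); best=5000 via (D,hash)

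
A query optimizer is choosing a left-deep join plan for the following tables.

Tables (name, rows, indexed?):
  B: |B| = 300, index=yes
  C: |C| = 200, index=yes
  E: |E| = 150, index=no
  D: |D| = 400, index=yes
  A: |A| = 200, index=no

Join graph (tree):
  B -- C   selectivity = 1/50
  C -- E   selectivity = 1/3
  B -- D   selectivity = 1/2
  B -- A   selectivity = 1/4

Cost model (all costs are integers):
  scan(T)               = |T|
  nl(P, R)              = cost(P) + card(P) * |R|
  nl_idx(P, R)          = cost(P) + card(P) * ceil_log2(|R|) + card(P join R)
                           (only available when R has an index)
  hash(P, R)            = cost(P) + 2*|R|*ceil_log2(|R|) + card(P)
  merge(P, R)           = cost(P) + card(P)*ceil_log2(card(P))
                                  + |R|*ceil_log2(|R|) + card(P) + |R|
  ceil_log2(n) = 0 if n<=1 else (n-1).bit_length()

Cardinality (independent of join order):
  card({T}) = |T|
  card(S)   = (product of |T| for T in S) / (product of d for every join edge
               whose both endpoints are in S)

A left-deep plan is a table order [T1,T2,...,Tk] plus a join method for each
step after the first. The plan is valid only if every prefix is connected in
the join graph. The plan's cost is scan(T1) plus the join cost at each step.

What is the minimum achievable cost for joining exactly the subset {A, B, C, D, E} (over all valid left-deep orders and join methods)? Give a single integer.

3077200

Selinger DP over subsets of {A,B,C,D,E}:
  {B}: scan cost=300, card=300
  {C}: scan cost=200, card=200
  {E}: scan cost=150, card=150
  {D}: scan cost=400, card=400
  {A}: scan cost=200, card=200
  {BC}: card=1200; try (B,nl_idx)→3200, (C,hash)→3800, (C,nl_idx)→3900, (B,merge)→5000, (C,merge)→5100, (B,hash)→5800 …(+2); best=3200 via (B,nl_idx)
  {BD}: card=60000; try (B,hash)→6200, (D,merge)→7300, (B,merge)→7400, (D,hash)→7800, (D,nl_idx)→63000, (B,nl_idx)→64000 …(+2); best=6200 via (B,hash)
  {AB}: card=15000; try (A,hash)→3800, (B,merge)→5000, (A,merge)→5100, (B,hash)→5800, (B,nl_idx)→17000, (B,nl)→60200 …(+1); best=3800 via (A,hash)
  {CE}: card=10000; try (E,hash)→2800, (C,merge)→3300, (E,merge)→3350, (C,hash)→3500, (C,nl_idx)→11350, (C,nl)→30150 …(+1); best=2800 via (E,hash)
  {BCE}: card=60000; try (E,hash)→6800, (B,hash)→18200, (E,merge)→18950, (B,nl_idx)→152800, (B,merge)→155800, (E,nl)→183200 …(+1); best=6800 via (E,hash)
  {BCD}: card=240000; try (D,hash)→11600, (D,merge)→21600, (C,hash)→69400, (D,nl_idx)→254000, (D,nl)→483200, (C,nl_idx)→726200 …(+2); best=11600 via (D,hash)
  {ABC}: card=60000; try (A,hash)→7600, (A,merge)→19400, (C,hash)→22000, (C,nl_idx)→183800, (C,merge)→230600, (A,nl)→243200 …(+1); best=7600 via (A,hash)
  {ABD}: card=3000000; try (D,hash)→26000, (A,hash)→69400, (D,merge)→232800, (A,merge)→1028000, (D,nl_idx)→3138800, (D,nl)→6003800 …(+1); best=26000 via (D,hash)
  {BCDE}: card=12000000; try (D,hash)→74000, (E,hash)→254000, (D,merge)→1030800, (E,merge)→4572950, (D,nl_idx)→12546800, (D,nl)→24006800 …(+1); best=74000 via (D,hash)
  {ABCE}: card=3000000; try (E,hash)→70000, (A,hash)→70000, (A,merge)→1028600, (E,merge)→1028950, (E,nl)→9007600, (A,nl)→12006800; best=70000 via (E,hash)
  {ABCD}: card=12000000; try (D,hash)→74800, (A,hash)→254800, (D,merge)→1031600, (C,hash)→3029200, (A,merge)→4573400, (D,nl_idx)→12547600 …(+5); best=74800 via (D,hash)
  {ABCDE}: card=600000000; try (D,hash)→3077200, (E,hash)→12077200, (A,hash)→12077200, (D,merge)→69074000, (A,merge)→300075800, (E,merge)→300076150 …(+4); best=3077200 via (D,hash)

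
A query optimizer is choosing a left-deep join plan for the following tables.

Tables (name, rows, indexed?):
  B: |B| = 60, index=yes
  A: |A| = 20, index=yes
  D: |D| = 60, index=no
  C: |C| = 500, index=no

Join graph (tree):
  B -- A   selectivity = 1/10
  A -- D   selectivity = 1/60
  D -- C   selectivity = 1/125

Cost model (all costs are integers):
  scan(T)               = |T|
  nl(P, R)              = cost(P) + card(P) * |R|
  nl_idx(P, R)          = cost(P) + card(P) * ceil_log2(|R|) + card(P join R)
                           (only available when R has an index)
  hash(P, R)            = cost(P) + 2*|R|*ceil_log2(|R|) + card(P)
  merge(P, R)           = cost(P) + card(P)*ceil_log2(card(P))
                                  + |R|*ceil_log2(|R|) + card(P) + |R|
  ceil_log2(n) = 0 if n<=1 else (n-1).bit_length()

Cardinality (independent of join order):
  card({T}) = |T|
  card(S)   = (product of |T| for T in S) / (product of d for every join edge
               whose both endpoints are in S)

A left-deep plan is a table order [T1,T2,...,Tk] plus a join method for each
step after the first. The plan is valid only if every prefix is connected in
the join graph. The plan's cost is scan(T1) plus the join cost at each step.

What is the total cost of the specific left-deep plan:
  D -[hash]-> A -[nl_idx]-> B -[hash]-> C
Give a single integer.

step 1: scan D: cost=60, card=60
step 2: join A via hash
    card(P join A) = 60*20/(60) = 20
    cost = 60 + 2*20*5 + 60 = 320
step 3: join B via nl_idx
    card(P join B) = 20*60/(10) = 120
    cost = 320 + 20*6 + 120 = 560
step 4: join C via hash
    card(P join C) = 120*500/(125) = 480
    cost = 560 + 2*500*9 + 120 = 9680

9680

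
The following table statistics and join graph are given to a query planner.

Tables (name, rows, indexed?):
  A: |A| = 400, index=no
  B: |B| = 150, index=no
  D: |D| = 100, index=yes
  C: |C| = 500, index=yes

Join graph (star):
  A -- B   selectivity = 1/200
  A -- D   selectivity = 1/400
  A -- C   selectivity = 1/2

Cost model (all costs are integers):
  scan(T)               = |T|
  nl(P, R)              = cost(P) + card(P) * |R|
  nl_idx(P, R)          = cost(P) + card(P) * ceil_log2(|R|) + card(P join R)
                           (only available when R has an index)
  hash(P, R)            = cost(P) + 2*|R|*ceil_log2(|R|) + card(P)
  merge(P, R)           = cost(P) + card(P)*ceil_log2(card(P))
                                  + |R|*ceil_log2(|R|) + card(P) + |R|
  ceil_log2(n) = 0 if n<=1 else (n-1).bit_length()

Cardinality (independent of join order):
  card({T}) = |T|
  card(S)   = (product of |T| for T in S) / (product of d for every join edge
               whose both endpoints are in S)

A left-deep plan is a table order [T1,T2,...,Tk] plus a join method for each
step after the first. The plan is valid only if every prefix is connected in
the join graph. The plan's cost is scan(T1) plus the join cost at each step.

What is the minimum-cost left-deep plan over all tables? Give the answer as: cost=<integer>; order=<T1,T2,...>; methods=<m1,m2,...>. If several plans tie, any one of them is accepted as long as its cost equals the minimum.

cost=9950; order=A,D,B,C; methods=hash,merge,merge

Selinger DP (subsets sized 1..n):
  {A}: scan cost=400, card=400
  {B}: scan cost=150, card=150
  {D}: scan cost=100, card=100
  {C}: scan cost=500, card=500
  {AB}: card=300; try (B,hash)→3200, (A,merge)→5500, (B,merge)→5750, (A,hash)→7500, (A,nl)→60150, (B,nl)→60400; best=3200 via (B,hash)
  {AD}: card=100; try (D,hash)→2200, (D,nl_idx)→3300, (A,merge)→4900, (D,merge)→5200, (A,hash)→7400, (A,nl)→40100 …(+1); best=2200 via (D,hash)
  {AC}: card=100000; try (A,hash)→8200, (C,merge)→9400, (A,merge)→9500, (C,hash)→9800, (C,nl_idx)→104000, (C,nl)→200400 …(+1); best=8200 via (A,hash)
  {ABD}: card=75; try (B,merge)→4350, (B,hash)→4700, (D,hash)→4900, (D,nl_idx)→5375, (D,merge)→7000, (B,nl)→17200 …(+1); best=4350 via (B,merge)
  {ABC}: card=75000; try (C,merge)→11200, (C,hash)→12500, (C,nl_idx)→80900, (B,hash)→110600, (C,nl)→153200, (B,merge)→1809550 …(+1); best=11200 via (C,merge)
  {ACD}: card=25000; try (C,merge)→8000, (C,hash)→11300, (C,nl_idx)→28100, (C,nl)→52200, (D,hash)→109600, (D,nl_idx)→733200 …(+2); best=8000 via (C,merge)
  {ABCD}: card=18750; try (C,merge)→9950, (C,hash)→13425, (C,nl_idx)→23775, (B,hash)→35400, (C,nl)→41850, (D,hash)→87600 …(+5); best=9950 via (C,merge)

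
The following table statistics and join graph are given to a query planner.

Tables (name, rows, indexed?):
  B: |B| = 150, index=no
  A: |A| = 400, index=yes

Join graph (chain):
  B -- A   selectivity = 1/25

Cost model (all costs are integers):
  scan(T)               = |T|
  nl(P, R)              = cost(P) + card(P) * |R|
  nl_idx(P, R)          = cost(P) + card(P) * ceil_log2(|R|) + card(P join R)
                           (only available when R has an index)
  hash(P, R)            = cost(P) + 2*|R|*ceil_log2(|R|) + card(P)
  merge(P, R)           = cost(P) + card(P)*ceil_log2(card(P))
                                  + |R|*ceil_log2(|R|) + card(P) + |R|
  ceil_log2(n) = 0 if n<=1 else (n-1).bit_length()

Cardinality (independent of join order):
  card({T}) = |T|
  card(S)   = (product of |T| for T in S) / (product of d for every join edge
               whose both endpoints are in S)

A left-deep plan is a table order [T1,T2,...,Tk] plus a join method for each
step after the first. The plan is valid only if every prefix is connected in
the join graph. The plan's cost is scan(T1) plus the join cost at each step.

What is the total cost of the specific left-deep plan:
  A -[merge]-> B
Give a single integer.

5750

step 1: scan A: cost=400, card=400
step 2: join B via merge
    card(P join B) = 400*150/(25) = 2400
    cost = 400 + 400*9 + 150*8 + 400 + 150 = 5750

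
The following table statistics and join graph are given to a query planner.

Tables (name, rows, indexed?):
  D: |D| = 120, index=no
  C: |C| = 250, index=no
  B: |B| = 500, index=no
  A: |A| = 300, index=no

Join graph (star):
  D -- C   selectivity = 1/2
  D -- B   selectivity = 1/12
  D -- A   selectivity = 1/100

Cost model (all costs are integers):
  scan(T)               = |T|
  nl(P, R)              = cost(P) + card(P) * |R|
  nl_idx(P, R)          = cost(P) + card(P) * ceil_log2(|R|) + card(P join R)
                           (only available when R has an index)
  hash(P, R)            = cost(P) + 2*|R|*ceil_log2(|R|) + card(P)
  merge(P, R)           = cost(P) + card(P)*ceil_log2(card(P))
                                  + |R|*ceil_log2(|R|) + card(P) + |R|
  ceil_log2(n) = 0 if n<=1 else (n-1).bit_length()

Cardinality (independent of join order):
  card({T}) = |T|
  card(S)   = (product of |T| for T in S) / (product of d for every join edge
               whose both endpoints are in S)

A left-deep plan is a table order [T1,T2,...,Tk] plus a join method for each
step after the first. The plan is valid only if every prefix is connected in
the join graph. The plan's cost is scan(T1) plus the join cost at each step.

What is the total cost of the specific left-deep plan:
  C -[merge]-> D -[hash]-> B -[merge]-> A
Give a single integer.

13155460

step 1: scan C: cost=250, card=250
step 2: join D via merge
    card(P join D) = 250*120/(2) = 15000
    cost = 250 + 250*8 + 120*7 + 250 + 120 = 3460
step 3: join B via hash
    card(P join B) = 15000*500/(12) = 625000
    cost = 3460 + 2*500*9 + 15000 = 27460
step 4: join A via merge
    card(P join A) = 625000*300/(100) = 1875000
    cost = 27460 + 625000*20 + 300*9 + 625000 + 300 = 13155460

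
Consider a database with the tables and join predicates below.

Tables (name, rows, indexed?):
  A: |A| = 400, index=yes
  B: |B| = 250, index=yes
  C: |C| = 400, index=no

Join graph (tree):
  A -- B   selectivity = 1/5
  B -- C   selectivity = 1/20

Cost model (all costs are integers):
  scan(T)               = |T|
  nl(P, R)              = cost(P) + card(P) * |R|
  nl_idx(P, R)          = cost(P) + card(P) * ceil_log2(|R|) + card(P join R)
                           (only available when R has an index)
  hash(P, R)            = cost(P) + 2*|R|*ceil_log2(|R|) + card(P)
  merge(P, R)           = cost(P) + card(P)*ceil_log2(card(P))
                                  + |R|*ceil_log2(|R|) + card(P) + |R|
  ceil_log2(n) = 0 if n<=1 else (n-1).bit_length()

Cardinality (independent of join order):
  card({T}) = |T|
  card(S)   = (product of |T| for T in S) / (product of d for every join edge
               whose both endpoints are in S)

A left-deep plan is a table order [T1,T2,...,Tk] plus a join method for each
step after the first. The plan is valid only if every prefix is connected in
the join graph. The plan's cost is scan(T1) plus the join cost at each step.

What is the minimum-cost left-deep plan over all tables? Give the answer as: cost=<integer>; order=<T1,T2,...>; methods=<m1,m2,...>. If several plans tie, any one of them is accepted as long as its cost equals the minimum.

cost=17000; order=C,B,A; methods=hash,hash

Selinger DP (subsets sized 1..n):
  {A}: scan cost=400, card=400
  {B}: scan cost=250, card=250
  {C}: scan cost=400, card=400
  {AB}: card=20000; try (B,hash)→4800, (A,merge)→6500, (B,merge)→6650, (A,hash)→7700, (A,nl_idx)→22500, (B,nl_idx)→23600 …(+2); best=4800 via (B,hash)
  {BC}: card=5000; try (B,hash)→4800, (C,merge)→6500, (B,merge)→6650, (C,hash)→7700, (B,nl_idx)→8600, (C,nl)→100250 …(+1); best=4800 via (B,hash)
  {ABC}: card=400000; try (A,hash)→17000, (C,hash)→32000, (A,merge)→78800, (C,merge)→328800, (A,nl_idx)→449800, (A,nl)→2004800 …(+1); best=17000 via (A,hash)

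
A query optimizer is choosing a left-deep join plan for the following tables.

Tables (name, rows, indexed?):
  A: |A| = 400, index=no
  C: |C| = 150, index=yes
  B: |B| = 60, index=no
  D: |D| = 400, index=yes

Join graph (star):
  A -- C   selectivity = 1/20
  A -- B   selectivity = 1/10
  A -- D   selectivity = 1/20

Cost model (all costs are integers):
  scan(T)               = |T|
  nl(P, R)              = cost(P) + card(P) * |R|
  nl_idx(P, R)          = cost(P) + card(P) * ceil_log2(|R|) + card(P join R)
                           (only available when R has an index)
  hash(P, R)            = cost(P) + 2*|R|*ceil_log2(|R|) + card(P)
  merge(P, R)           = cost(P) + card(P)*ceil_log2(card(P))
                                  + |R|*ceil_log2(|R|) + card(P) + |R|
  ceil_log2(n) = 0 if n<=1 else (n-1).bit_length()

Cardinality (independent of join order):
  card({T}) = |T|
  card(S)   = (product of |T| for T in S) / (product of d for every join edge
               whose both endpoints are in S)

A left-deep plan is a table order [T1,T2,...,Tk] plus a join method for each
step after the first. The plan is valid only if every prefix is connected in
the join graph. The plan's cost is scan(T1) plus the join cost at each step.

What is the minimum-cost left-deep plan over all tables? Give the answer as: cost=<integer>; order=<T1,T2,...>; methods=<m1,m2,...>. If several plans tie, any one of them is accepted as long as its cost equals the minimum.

Selinger DP (subsets sized 1..n):
  {A}: scan cost=400, card=400
  {C}: scan cost=150, card=150
  {B}: scan cost=60, card=60
  {D}: scan cost=400, card=400
  {AC}: card=3000; try (C,hash)→3200, (A,merge)→5500, (C,merge)→5750, (C,nl_idx)→6600, (A,hash)→7500, (A,nl)→60150 …(+1); best=3200 via (C,hash)
  {AB}: card=2400; try (B,hash)→1520, (A,merge)→4480, (B,merge)→4820, (A,hash)→7320, (A,nl)→24060, (B,nl)→24400; best=1520 via (B,hash)
  {AD}: card=8000; try (D,hash)→8000, (A,hash)→8000, (D,merge)→8400, (A,merge)→8400, (D,nl_idx)→12000, (D,nl)→160400 …(+1); best=8000 via (D,hash)
  {ABC}: card=18000; try (C,hash)→6320, (B,hash)→6920, (C,merge)→34070, (C,nl_idx)→38720, (B,merge)→42620, (B,nl)→183200 …(+1); best=6320 via (C,hash)
  {ACD}: card=60000; try (D,hash)→13400, (C,hash)→18400, (D,merge)→46200, (D,nl_idx)→90200, (C,merge)→121350, (C,nl_idx)→132000 …(+2); best=13400 via (D,hash)
  {ABD}: card=48000; try (D,hash)→11120, (B,hash)→16720, (D,merge)→36720, (D,nl_idx)→71120, (B,merge)→120420, (B,nl)→488000 …(+1); best=11120 via (D,hash)
  {ABCD}: card=360000; try (D,hash)→31520, (C,hash)→61520, (B,hash)→74120, (D,merge)→298320, (D,nl_idx)→528320, (C,nl_idx)→755120 …(+5); best=31520 via (D,hash)

cost=31520; order=A,B,C,D; methods=hash,hash,hash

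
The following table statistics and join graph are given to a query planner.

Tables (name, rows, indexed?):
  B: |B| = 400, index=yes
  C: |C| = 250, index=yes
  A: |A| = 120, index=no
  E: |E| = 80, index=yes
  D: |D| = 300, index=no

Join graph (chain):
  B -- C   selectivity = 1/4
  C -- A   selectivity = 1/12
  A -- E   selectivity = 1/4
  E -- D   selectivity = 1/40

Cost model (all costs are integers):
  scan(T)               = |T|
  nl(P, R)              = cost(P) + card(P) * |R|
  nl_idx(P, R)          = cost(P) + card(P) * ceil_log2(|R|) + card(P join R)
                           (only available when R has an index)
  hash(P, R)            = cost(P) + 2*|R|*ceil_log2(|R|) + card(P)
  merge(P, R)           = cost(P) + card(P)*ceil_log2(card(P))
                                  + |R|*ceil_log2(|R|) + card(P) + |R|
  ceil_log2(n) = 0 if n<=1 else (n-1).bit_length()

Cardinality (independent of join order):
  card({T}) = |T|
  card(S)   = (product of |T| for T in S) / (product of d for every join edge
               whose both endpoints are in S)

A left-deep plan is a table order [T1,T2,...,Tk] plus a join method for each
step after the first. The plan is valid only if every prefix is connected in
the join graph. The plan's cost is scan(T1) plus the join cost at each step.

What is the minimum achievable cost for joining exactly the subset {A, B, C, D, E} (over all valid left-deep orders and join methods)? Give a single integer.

Selinger DP over subsets of {A,B,C,D,E}:
  {B}: scan cost=400, card=400
  {C}: scan cost=250, card=250
  {A}: scan cost=120, card=120
  {E}: scan cost=80, card=80
  {D}: scan cost=300, card=300
  {BC}: card=25000; try (C,hash)→4800, (B,merge)→6500, (C,merge)→6650, (B,hash)→7700, (B,nl_idx)→27500, (C,nl_idx)→28600 …(+2); best=4800 via (C,hash)
  {AC}: card=2500; try (A,hash)→2180, (C,merge)→3330, (A,merge)→3460, (C,nl_idx)→3580, (C,hash)→4240, (C,nl)→30120 …(+1); best=2180 via (A,hash)
  {AE}: card=2400; try (E,hash)→1360, (A,merge)→1680, (E,merge)→1720, (A,hash)→1840, (E,nl_idx)→3360, (A,nl)→9680 …(+1); best=1360 via (E,hash)
  {DE}: card=600; try (E,hash)→1720, (E,nl_idx)→3000, (D,merge)→3720, (E,merge)→3940, (D,hash)→5560, (D,nl)→24080 …(+1); best=1720 via (E,hash)
  {ABC}: card=250000; try (B,hash)→11880, (A,hash)→31480, (B,merge)→38680, (B,nl_idx)→274680, (A,merge)→405760, (B,nl)→1002180 …(+1); best=11880 via (B,hash)
  {ACE}: card=50000; try (E,hash)→5800, (C,hash)→7760, (C,merge)→34810, (E,merge)→35320, (E,nl_idx)→69680, (C,nl_idx)→70560 …(+2); best=5800 via (E,hash)
  {ADE}: card=18000; try (A,hash)→4000, (D,hash)→9160, (A,merge)→9280, (D,merge)→35560, (A,nl)→73720, (D,nl)→721360; best=4000 via (A,hash)
  {ABCE}: card=5000000; try (B,hash)→63000, (E,hash)→263000, (B,merge)→859800, (E,merge)→4762520, (B,nl_idx)→5455800, (E,nl_idx)→6761880 …(+2); best=63000 via (B,hash)
  {ACDE}: card=375000; try (C,hash)→26000, (D,hash)→61200, (C,merge)→294250, (C,nl_idx)→523000, (D,merge)→858800, (C,nl)→4504000 …(+1); best=26000 via (C,hash)
  {ABCDE}: card=37500000; try (B,hash)→408200, (D,hash)→5068400, (B,merge)→7530000, (B,nl_idx)→40901000, (D,merge)→120066000, (B,nl)→150026000 …(+1); best=408200 via (B,hash)

408200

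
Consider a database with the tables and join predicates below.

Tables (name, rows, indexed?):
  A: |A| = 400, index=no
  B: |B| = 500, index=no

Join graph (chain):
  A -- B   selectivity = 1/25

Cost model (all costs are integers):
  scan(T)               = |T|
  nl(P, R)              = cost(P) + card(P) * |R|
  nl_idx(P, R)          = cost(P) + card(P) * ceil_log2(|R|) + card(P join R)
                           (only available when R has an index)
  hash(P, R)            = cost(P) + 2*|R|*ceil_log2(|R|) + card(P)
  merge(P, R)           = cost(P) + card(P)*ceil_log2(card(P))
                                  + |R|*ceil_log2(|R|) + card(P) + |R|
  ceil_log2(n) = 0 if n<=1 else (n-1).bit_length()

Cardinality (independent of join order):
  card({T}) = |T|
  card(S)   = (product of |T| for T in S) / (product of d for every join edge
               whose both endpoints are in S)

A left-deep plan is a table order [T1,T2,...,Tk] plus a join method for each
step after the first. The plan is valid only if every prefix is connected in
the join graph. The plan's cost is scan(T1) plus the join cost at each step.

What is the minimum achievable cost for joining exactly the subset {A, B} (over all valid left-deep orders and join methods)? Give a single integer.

8200

Selinger DP over subsets of {A,B}:
  {A}: scan cost=400, card=400
  {B}: scan cost=500, card=500
  {AB}: card=8000; try (A,hash)→8200, (B,merge)→9400, (A,merge)→9500, (B,hash)→9800, (B,nl)→200400, (A,nl)→200500; best=8200 via (A,hash)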